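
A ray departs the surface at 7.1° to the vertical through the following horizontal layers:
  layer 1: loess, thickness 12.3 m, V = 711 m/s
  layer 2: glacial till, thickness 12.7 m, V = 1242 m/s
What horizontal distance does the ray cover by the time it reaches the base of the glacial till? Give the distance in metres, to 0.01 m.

4.34 m

p = sin θ₁/V₁ = sin 7.1°/711 = 1.7384e-04 s/m is conserved through the stack.
Layer 1: θ = 7.10°; offset = 12.3·tan 7.10° = 1.5320 m.
Layer 2: sin θ = p·1242 = 0.2159 → θ = 12.47°; offset = 12.7·tan 12.47° = 2.8083 m.
Σ offsets = 4.3404 m.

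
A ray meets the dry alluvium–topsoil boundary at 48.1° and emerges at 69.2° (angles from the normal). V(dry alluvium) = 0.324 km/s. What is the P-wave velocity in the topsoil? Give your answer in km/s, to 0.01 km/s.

0.41 km/s

Snell's law: sin 48.1°/V₁ = sin 69.2°/V₂.
V₂ = V₁·sin 69.2°/sin 48.1° = 0.324 × 1.2560 = 0.41 km/s.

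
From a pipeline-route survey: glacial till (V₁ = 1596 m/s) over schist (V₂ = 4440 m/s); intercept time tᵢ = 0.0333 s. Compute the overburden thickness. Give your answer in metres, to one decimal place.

θ_c = arcsin(1596/4440) = 21.07°; cos θ_c = 0.9332.
tᵢ = 2h cos θ_c/V₁ ⇒ h = tᵢ·V₁/(2 cos θ_c) = 0.0333·1596/(2·0.9332) = 28.48 m.

28.5 m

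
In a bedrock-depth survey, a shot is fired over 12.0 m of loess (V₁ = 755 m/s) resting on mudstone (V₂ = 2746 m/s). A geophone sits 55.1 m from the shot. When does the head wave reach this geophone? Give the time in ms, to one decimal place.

50.6 ms

t = x/V₂ + 2h·√(V₂²−V₁²)/(V₁V₂).
√(V₂²−V₁²) = √(2746²−755²) = 2640.2 m/s; delay term = 2·12.0·2640.2/(755·2746) = 0.03056 s.
t = 55.1/2746 + 0.03056 = 0.05063 s.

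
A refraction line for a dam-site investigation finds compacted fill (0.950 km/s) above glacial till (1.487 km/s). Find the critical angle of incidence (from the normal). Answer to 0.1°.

Critical incidence: sin θ_c = V₁/V₂ = 0.950/1.487 = 0.6389.
θ_c = arcsin 0.6389 = 39.71°.

39.7°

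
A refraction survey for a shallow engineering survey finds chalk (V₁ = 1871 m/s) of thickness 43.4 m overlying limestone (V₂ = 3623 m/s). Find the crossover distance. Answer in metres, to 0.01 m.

x_cross = 2h·√((V₂+V₁)/(V₂−V₁)).
(V₂+V₁)/(V₂−V₁) = (3623+1871)/(3623−1871) = 3.1358; √ = 1.7708.
x_cross = 2·43.4·1.7708 = 153.71 m.

153.71 m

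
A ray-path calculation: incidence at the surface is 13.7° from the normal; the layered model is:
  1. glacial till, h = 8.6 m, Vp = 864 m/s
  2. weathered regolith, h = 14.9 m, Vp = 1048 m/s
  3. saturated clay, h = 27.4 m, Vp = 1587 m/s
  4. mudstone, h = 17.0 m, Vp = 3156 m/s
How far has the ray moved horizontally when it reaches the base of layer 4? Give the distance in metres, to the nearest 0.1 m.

Apply Snell's law at each interface; in layer i the horizontal offset is hᵢ·tan θᵢ.
Layer 1: θ = 13.70°; offset = 8.6·tan 13.70° = 2.096 m.
Layer 2: sin θ = 1048·sin 13.7°/864 = 0.2873, θ = 16.69°; offset = 14.9·tan 16.69° = 4.469 m.
Layer 3: sin θ = 1587·sin 13.7°/864 = 0.4350, θ = 25.79°; offset = 27.4·tan 25.79° = 13.238 m.
Layer 4: sin θ = 3156·sin 13.7°/864 = 0.8651, θ = 59.90°; offset = 17.0·tan 59.90° = 29.322 m.
Total horizontal offset = 49.125 m.

49.1 m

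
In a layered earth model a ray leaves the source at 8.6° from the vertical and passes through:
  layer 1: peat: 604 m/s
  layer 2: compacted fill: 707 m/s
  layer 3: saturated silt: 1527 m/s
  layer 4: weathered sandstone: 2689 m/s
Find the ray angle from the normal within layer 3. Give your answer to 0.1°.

Ray parameter p = sin 8.6° / 604 = 2.4758e-04 s/m.
sin θ_3 = p·V_3 = 2.4758e-04 × 1527 = 0.3780.
θ_3 = arcsin 0.3780 = 22.21°.

22.2°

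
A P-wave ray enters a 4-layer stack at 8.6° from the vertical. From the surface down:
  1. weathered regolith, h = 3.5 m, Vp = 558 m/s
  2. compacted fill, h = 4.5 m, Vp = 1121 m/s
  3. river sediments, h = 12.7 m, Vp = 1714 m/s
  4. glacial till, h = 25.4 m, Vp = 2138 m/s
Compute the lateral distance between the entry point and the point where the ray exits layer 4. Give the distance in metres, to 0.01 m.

Apply Snell's law at each interface; in layer i the horizontal offset is hᵢ·tan θᵢ.
Layer 1: θ = 8.60°; offset = 3.5·tan 8.60° = 0.5293 m.
Layer 2: sin θ = 1121·sin 8.6°/558 = 0.3004, θ = 17.48°; offset = 4.5·tan 17.48° = 1.4173 m.
Layer 3: sin θ = 1714·sin 8.6°/558 = 0.4593, θ = 27.34°; offset = 12.7·tan 27.34° = 6.5672 m.
Layer 4: sin θ = 2138·sin 8.6°/558 = 0.5730, θ = 34.96°; offset = 25.4·tan 34.96° = 17.7564 m.
Summing the layer offsets gives 26.2702 m.

26.27 m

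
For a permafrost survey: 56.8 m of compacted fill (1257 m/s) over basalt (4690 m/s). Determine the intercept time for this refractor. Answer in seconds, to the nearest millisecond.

θ_c = arcsin(V₁/V₂) = arcsin(1257/4690) = 15.55°; cos θ_c = 0.9634.
tᵢ = 2h·cos θ_c / V₁ = 2·56.8·0.9634 / 1257 = 0.08707 s.

0.087 s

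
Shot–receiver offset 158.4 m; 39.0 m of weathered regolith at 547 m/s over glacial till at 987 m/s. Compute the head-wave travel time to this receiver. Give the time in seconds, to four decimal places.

0.2792 s

θ_c = arcsin(V₁/V₂) = arcsin(547/987) = 33.66°, cos θ_c = 0.8324.
Intercept time tᵢ = 2h cos θ_c / V₁ = 2·39.0·0.8324/547 = 0.11869 s.
t = x/V₂ + tᵢ = 158.4/987 + 0.11869 = 0.27918 s.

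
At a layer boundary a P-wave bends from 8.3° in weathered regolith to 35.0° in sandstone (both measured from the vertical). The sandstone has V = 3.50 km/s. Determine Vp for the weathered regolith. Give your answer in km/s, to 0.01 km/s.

0.88 km/s

sin 8.3° = 0.1444; sin 35.0° = 0.5736.
V₁ = V₂·(sin θ₁/sin θ₂) = 3.50·(0.1444/0.5736) = 0.88 km/s.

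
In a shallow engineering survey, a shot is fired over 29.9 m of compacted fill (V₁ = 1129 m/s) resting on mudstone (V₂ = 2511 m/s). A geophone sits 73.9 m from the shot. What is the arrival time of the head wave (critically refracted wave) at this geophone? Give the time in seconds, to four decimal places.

t = x/V₂ + 2h·√(V₂²−V₁²)/(V₁V₂).
√(V₂²−V₁²) = √(2511²−1129²) = 2242.9 m/s; delay term = 2·29.9·2242.9/(1129·2511) = 0.04731 s.
t = 73.9/2511 + 0.04731 = 0.07674 s.

0.0767 s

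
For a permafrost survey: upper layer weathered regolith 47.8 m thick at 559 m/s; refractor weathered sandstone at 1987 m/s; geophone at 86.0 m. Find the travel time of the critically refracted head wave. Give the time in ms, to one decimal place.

t = x/V₂ + 2h·√(V₂²−V₁²)/(V₁V₂).
√(V₂²−V₁²) = √(1987²−559²) = 1906.7 m/s; delay term = 2·47.8·1906.7/(559·1987) = 0.16411 s.
t = 86.0/1987 + 0.16411 = 0.20739 s.

207.4 ms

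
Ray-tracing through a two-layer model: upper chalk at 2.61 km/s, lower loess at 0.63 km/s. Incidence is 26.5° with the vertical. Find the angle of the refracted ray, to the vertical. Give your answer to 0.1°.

6.2°

Snell's law: sin θ₂ = (V₂/V₁)·sin θ₁ = (0.63/2.61)·sin 26.5° = 0.1077.
θ₂ = sin⁻¹(0.1077) = 6.18° (from vertical).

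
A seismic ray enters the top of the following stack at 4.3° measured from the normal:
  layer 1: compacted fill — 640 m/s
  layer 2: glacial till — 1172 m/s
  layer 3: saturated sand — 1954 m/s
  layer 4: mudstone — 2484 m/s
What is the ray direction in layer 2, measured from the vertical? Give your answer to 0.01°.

Snell's law across each interface conserves sin θ / V, so sin θ_2 = V_2·sin θ₁/V₁.
sin θ_2 = 1172 × sin 4.3° / 640 = 0.1373.
θ_2 = arcsin 0.1373 = 7.89°.

7.89°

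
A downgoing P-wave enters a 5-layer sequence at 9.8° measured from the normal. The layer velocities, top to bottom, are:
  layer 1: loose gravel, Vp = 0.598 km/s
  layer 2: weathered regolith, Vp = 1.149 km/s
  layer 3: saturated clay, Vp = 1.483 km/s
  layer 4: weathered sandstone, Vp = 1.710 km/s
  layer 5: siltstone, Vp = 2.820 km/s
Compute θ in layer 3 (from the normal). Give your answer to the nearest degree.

Ray parameter p = sin 9.8° / 0.598 = 2.8463e-01 s/km.
sin θ_3 = p·V_3 = 2.8463e-01 × 1.483 = 0.4221.
θ_3 = 24.97° from the vertical.

25°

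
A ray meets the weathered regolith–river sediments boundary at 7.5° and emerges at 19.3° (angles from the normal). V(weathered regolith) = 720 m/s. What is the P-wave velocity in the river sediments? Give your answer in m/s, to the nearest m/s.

1823 m/s

Snell's law: sin 7.5°/V₁ = sin 19.3°/V₂.
V₂ = V₁·sin 19.3°/sin 7.5° = 720 × 2.5322 = 1823.16 m/s.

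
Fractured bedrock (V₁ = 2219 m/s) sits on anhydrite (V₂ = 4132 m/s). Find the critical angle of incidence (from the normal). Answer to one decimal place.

Critical incidence: sin θ_c = V₁/V₂ = 2219/4132 = 0.5370.
θ_c = arcsin 0.5370 = 32.48°.

32.5°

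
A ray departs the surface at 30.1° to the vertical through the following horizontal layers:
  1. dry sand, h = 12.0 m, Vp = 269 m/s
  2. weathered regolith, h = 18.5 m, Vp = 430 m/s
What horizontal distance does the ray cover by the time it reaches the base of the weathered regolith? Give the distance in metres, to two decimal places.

31.77 m

Apply Snell's law at each interface; in layer i the horizontal offset is hᵢ·tan θᵢ.
Layer 1: θ = 30.10°; offset = 12.0·tan 30.10° = 6.9562 m.
Layer 2: sin θ = 430·sin 30.1°/269 = 0.8017, θ = 53.29°; offset = 18.5·tan 53.29° = 24.8106 m.
Σ offsets = 31.7668 m.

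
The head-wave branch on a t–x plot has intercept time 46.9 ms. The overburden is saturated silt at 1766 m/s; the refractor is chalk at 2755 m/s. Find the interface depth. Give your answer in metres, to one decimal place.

54.0 m

θ_c = arcsin(1766/2755) = 39.87°; cos θ_c = 0.7675.
tᵢ = 2h cos θ_c/V₁ ⇒ h = tᵢ·V₁/(2 cos θ_c) = 0.0469·1766/(2·0.7675) = 53.96 m.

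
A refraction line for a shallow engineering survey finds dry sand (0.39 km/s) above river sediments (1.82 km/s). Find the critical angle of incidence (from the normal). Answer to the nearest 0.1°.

At critical incidence the refracted ray runs along the interface (θ₂ = 90°), so sin θ_c = V₁/V₂.
θ_c = arcsin(0.39/1.82) = arcsin 0.2143 = 12.37°.

12.4°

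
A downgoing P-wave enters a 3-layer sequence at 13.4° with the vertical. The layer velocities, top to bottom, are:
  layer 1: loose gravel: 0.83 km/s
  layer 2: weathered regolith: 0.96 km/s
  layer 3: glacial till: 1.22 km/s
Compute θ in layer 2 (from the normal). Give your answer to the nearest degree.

Ray parameter p = sin 13.4° / 0.83 = 2.7921e-01 s/km.
sin θ_2 = p·V_2 = 2.7921e-01 × 0.96 = 0.2680.
θ_2 = 15.55° from the vertical.

16°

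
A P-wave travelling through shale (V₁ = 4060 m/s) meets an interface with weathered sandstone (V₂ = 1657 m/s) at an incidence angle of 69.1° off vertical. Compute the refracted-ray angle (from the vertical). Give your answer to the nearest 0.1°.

22.4°

sin θ₁/V₁ = sin θ₂/V₂ ⇒ sin θ₂ = 1657·sin 69.1°/4060 = 1657·0.9342/4060 = 0.3813.
θ₂ = sin⁻¹(0.3813) = 22.41° (from vertical).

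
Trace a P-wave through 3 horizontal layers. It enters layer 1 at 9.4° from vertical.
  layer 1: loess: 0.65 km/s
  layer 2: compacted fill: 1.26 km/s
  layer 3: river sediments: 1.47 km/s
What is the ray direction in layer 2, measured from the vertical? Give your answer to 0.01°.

18.46°

Snell's law across each interface conserves sin θ / V, so sin θ_2 = V_2·sin θ₁/V₁.
sin θ_2 = 1.26 × sin 9.4° / 0.65 = 0.3166.
θ_2 = arcsin 0.3166 = 18.46°.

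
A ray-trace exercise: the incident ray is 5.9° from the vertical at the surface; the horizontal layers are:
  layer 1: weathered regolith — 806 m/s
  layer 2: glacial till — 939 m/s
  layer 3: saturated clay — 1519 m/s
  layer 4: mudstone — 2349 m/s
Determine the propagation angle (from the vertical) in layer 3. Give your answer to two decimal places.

Snell's law across each interface conserves sin θ / V, so sin θ_3 = V_3·sin θ₁/V₁.
sin θ_3 = 1519 × sin 5.9° / 806 = 0.1937.
θ_3 = arcsin 0.1937 = 11.17°.

11.17°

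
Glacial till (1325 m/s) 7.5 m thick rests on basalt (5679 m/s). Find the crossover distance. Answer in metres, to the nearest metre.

x_cross = 2h·√((V₂+V₁)/(V₂−V₁)).
(V₂+V₁)/(V₂−V₁) = (5679+1325)/(5679−1325) = 1.6086; √ = 1.2683.
x_cross = 2·7.5·1.2683 = 19.02 m.

19 m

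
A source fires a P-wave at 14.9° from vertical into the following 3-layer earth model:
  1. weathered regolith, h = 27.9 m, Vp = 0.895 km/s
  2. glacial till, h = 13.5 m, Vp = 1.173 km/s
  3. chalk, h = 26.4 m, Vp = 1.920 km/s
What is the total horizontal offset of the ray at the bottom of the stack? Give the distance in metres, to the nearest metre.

30 m

Apply Snell's law at each interface; in layer i the horizontal offset is hᵢ·tan θᵢ.
Layer 1: θ = 14.90°; offset = 27.9·tan 14.90° = 7.424 m.
Layer 2: sin θ = 1.173·sin 14.9°/0.895 = 0.3370, θ = 19.69°; offset = 13.5·tan 19.69° = 4.832 m.
Layer 3: sin θ = 1.920·sin 14.9°/0.895 = 0.5516, θ = 33.48°; offset = 26.4·tan 33.48° = 17.459 m.
Total horizontal offset = 29.715 m.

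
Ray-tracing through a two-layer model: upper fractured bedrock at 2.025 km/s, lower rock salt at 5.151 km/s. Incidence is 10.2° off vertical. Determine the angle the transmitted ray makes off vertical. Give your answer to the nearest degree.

sin θ₁/V₁ = sin θ₂/V₂ ⇒ sin θ₂ = 5.151·sin 10.2°/2.025 = 5.151·0.1771/2.025 = 0.4505.
θ₂ = sin⁻¹(0.4505) = 26.77° (from vertical).

27°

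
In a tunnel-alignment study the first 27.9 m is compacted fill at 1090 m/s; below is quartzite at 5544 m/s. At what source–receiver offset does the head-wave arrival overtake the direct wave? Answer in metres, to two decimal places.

x_cross = 2h·√((V₂+V₁)/(V₂−V₁)).
(V₂+V₁)/(V₂−V₁) = (5544+1090)/(5544−1090) = 1.4894; √ = 1.2204.
x_cross = 2·27.9·1.2204 = 68.10 m.

68.10 m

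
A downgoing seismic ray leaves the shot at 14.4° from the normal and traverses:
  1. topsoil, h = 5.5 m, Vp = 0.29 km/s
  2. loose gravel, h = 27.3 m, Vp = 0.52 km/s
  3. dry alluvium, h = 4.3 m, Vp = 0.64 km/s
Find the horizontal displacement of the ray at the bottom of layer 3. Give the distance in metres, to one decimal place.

17.8 m

Ray parameter p = sin 14.4° / 0.29 km/s = 8.5755e-01 s/km.
Layer 1: θ = 14.40°; offset = 5.5·tan 14.40° = 1.412 m.
Layer 2: sin θ = p·0.52 = 0.4459 → θ = 26.48°; offset = 27.3·tan 26.48° = 13.601 m.
Layer 3: sin θ = p·0.64 = 0.5488 → θ = 33.29°; offset = 4.3·tan 33.29° = 2.823 m.
Total horizontal offset = 17.836 m.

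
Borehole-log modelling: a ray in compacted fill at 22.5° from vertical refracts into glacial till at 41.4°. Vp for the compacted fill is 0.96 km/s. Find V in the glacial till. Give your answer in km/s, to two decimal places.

Snell's law: sin 22.5°/V₁ = sin 41.4°/V₂.
V₂ = V₁·sin 41.4°/sin 22.5° = 0.96 × 1.7281 = 1.66 km/s.

1.66 km/s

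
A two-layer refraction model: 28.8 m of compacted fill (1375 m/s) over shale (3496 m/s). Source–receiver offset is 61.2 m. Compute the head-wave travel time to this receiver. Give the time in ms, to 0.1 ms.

θ_c = arcsin(V₁/V₂) = arcsin(1375/3496) = 23.16°, cos θ_c = 0.9194.
Intercept time tᵢ = 2h cos θ_c / V₁ = 2·28.8·0.9194/1375 = 0.03851 s.
t = x/V₂ + tᵢ = 61.2/3496 + 0.03851 = 0.05602 s.

56.0 ms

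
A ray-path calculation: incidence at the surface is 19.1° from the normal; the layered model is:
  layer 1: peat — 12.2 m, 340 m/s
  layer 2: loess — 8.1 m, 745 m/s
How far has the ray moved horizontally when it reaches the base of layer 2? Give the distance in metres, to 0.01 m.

p = sin θ₁/V₁ = sin 19.1°/340 = 9.6241e-04 s/m is conserved through the stack.
Layer 1: θ = 19.10°; offset = 12.2·tan 19.10° = 4.2246 m.
Layer 2: sin θ = p·745 = 0.7170 → θ = 45.81°; offset = 8.1·tan 45.81° = 8.3314 m.
Σ offsets = 12.5560 m.

12.56 m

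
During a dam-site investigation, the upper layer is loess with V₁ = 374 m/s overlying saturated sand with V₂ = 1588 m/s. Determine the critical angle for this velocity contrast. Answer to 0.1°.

At critical incidence the refracted ray runs along the interface (θ₂ = 90°), so sin θ_c = V₁/V₂.
θ_c = arcsin(374/1588) = arcsin 0.2355 = 13.62°.

13.6°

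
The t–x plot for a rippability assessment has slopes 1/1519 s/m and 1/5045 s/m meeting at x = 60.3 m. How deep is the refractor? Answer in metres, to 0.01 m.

22.10 m

x_cross = 2h·√((V₂+V₁)/(V₂−V₁)) → h = x_cross / (2·√((V₂+V₁)/(V₂−V₁))).
√((V₂+V₁)/(V₂−V₁)) = √((5045+1519)/(5045−1519)) = 1.3644.
h = 60.3 / (2·1.3644) = 22.10 m.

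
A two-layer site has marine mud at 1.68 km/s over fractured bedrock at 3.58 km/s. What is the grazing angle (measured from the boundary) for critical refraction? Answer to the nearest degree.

Critical incidence: sin θ_c = V₁/V₂ = 1.68/3.58 = 0.4693.
θ_c = arcsin 0.4693 = 27.99°.
Measured from the interface: 90° − 27.99° = 62.01°.

62°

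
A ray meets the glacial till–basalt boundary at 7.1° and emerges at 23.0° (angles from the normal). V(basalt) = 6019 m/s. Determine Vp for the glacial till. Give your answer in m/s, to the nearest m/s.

1904 m/s

sin 7.1° = 0.1236; sin 23.0° = 0.3907.
V₁ = V₂·(sin θ₁/sin θ₂) = 6019·(0.1236/0.3907) = 1904.01 m/s.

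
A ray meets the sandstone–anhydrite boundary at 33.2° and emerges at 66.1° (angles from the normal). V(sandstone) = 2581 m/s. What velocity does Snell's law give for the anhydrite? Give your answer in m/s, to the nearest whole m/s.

Snell's law: sin 33.2°/V₁ = sin 66.1°/V₂.
V₂ = V₁·sin 66.1°/sin 33.2° = 2581 × 1.6697 = 4309.44 m/s.

4309 m/s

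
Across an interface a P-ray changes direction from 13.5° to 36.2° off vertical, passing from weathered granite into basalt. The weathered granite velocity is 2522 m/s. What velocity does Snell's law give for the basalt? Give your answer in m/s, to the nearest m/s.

Snell's law: sin 13.5°/V₁ = sin 36.2°/V₂.
V₂ = V₁·sin 36.2°/sin 13.5° = 2522 × 2.5300 = 6380.54 m/s.

6381 m/s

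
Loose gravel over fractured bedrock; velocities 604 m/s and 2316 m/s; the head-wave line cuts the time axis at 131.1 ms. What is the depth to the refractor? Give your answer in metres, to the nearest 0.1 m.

41.0 m

h = tᵢ·V₁·V₂ / (2·√(V₂²−V₁²)).
√(V₂²−V₁²) = √(2316² − 604²) = 2235.9 m/s.
h = 0.1311 s × 604 × 2316 / (2 × 2235.9) = 41.01 m.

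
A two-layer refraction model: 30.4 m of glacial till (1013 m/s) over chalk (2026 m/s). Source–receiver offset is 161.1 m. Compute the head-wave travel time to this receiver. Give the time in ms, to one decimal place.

131.5 ms

t = x/V₂ + 2h·√(V₂²−V₁²)/(V₁V₂).
√(V₂²−V₁²) = √(2026²−1013²) = 1754.6 m/s; delay term = 2·30.4·1754.6/(1013·2026) = 0.05198 s.
t = 161.1/2026 + 0.05198 = 0.13149 s.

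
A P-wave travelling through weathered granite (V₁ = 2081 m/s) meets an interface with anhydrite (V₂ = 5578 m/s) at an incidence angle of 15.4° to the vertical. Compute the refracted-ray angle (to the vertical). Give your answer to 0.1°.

sin θ₁/V₁ = sin θ₂/V₂ ⇒ sin θ₂ = 5578·sin 15.4°/2081 = 5578·0.2656/2081 = 0.7118.
θ₂ = sin⁻¹(0.7118) = 45.38° (from vertical).

45.4°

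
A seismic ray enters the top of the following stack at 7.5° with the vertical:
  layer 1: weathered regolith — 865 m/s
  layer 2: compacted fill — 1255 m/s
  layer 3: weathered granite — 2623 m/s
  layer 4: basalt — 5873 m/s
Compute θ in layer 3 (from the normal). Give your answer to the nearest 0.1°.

23.3°

Ray parameter p = sin 7.5° / 865 = 1.5090e-04 s/m.
sin θ_3 = p·V_3 = 1.5090e-04 × 2623 = 0.3958.
θ_3 = arcsin 0.3958 = 23.32°.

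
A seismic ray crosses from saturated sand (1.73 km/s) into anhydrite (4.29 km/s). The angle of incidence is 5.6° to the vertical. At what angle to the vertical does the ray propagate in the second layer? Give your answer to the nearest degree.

14°

sin θ₁/V₁ = sin θ₂/V₂ ⇒ sin θ₂ = 4.29·sin 5.6°/1.73 = 4.29·0.0976/1.73 = 0.2420.
θ₂ = sin⁻¹(0.2420) = 14.00° (from vertical).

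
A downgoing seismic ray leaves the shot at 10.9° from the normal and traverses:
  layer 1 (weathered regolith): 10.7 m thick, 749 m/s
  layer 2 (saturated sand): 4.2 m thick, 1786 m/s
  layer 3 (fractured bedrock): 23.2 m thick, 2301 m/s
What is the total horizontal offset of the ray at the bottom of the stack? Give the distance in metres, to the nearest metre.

Apply Snell's law at each interface; in layer i the horizontal offset is hᵢ·tan θᵢ.
Layer 1: θ = 10.90°; offset = 10.7·tan 10.90° = 2.060 m.
Layer 2: sin θ = 1786·sin 10.9°/749 = 0.4509, θ = 26.80°; offset = 4.2·tan 26.80° = 2.122 m.
Layer 3: sin θ = 2301·sin 10.9°/749 = 0.5809, θ = 35.52°; offset = 23.2·tan 35.52° = 16.558 m.
Total horizontal offset = 20.740 m.

21 m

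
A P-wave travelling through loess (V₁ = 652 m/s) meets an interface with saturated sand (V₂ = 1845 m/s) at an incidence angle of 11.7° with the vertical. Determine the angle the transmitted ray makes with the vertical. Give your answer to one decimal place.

35.0°

sin θ₁/V₁ = sin θ₂/V₂ ⇒ sin θ₂ = 1845·sin 11.7°/652 = 1845·0.2028/652 = 0.5738.
θ₂ = arcsin 0.5738 = 35.02° from the normal.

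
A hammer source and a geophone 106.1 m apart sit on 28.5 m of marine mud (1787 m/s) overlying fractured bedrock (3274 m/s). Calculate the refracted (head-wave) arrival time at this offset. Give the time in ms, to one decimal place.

t = x/V₂ + 2h·√(V₂²−V₁²)/(V₁V₂).
√(V₂²−V₁²) = √(3274²−1787²) = 2743.3 m/s; delay term = 2·28.5·2743.3/(1787·3274) = 0.02673 s.
t = 106.1/3274 + 0.02673 = 0.05913 s.

59.1 ms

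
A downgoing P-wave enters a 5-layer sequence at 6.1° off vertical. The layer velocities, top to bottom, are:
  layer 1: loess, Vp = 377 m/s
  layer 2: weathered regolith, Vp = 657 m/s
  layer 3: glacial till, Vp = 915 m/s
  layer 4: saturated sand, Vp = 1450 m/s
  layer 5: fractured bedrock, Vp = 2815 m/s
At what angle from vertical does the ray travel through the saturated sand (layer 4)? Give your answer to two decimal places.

Ray parameter p = sin 6.1° / 377 = 2.8187e-04 s/m.
sin θ_4 = p·V_4 = 2.8187e-04 × 1450 = 0.4087.
θ_4 = 24.12° from the vertical.

24.12°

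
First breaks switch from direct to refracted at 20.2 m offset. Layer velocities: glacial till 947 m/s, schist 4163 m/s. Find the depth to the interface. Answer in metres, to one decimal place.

8.0 m

x_cross = 2h·√((V₂+V₁)/(V₂−V₁)) → h = x_cross / (2·√((V₂+V₁)/(V₂−V₁))).
√((V₂+V₁)/(V₂−V₁)) = √((4163+947)/(4163−947)) = 1.2605.
h = 20.2 / (2·1.2605) = 8.01 m.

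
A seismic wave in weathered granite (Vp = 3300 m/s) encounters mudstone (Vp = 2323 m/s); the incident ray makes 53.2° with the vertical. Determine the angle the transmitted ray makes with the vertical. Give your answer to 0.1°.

Snell's law: sin θ₂ = (V₂/V₁)·sin θ₁ = (2323/3300)·sin 53.2° = 0.5637.
θ₂ = sin⁻¹(0.5637) = 34.31° (from vertical).

34.3°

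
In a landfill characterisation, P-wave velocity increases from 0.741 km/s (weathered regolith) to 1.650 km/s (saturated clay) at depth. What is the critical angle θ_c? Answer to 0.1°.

26.7°

Critical incidence: sin θ_c = V₁/V₂ = 0.741/1.650 = 0.4491.
θ_c = arcsin 0.4491 = 26.69°.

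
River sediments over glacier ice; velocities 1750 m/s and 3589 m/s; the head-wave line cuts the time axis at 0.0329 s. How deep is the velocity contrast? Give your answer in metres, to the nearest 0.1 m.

33.0 m

θ_c = arcsin(1750/3589) = 29.18°; cos θ_c = 0.8731.
tᵢ = 2h cos θ_c/V₁ ⇒ h = tᵢ·V₁/(2 cos θ_c) = 0.0329·1750/(2·0.8731) = 32.97 m.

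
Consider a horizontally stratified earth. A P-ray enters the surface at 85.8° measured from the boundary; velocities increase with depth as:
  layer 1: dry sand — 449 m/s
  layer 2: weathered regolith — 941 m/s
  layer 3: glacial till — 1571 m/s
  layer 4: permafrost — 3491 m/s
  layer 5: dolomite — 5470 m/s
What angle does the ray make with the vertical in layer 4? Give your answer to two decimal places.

34.71°

From the normal: θ₁ = 90° − 85.8° = 4.2°.
Snell's law across each interface conserves sin θ / V, so sin θ_4 = V_4·sin θ₁/V₁.
sin θ_4 = 3491 × sin 4.2° / 449 = 0.5694.
θ_4 = 34.71° from the vertical.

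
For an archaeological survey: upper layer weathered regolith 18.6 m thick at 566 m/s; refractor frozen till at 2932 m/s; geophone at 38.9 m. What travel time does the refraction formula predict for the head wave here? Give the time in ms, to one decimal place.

77.8 ms

t = x/V₂ + 2h·√(V₂²−V₁²)/(V₁V₂).
√(V₂²−V₁²) = √(2932²−566²) = 2876.9 m/s; delay term = 2·18.6·2876.9/(566·2932) = 0.06449 s.
t = 38.9/2932 + 0.06449 = 0.07776 s.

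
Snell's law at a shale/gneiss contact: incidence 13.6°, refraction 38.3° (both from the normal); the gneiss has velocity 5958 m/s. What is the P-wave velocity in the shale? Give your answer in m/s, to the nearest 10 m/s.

2260 m/s

sin 13.6° = 0.2351; sin 38.3° = 0.6198.
V₁ = V₂·(sin θ₁/sin θ₂) = 5958·(0.2351/0.6198) = 2260.45 m/s.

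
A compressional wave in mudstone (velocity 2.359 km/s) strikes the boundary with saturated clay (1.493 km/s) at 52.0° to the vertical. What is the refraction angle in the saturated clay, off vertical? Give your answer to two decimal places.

29.92°

Snell's law: sin θ₂ = (V₂/V₁)·sin θ₁ = (1.493/2.359)·sin 52.0° = 0.4987.
θ₂ = arcsin 0.4987 = 29.92° from the normal.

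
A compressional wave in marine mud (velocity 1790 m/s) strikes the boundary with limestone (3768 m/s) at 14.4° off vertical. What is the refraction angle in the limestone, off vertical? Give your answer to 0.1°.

31.6°

Snell's law: sin θ₂ = (V₂/V₁)·sin θ₁ = (3768/1790)·sin 14.4° = 0.5235.
θ₂ = arcsin 0.5235 = 31.57° from the normal.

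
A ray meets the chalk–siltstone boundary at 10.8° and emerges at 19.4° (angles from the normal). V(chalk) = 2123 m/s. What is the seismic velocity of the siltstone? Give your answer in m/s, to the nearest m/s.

3763 m/s

Snell's law: sin 10.8°/V₁ = sin 19.4°/V₂.
V₂ = V₁·sin 19.4°/sin 10.8° = 2123 × 1.7726 = 3763.33 m/s.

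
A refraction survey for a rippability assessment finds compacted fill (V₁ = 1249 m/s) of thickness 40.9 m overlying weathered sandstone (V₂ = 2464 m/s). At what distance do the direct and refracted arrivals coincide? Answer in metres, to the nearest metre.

143 m

θ_c = arcsin(1249/2464) = 30.46°, so cos θ_c = 0.8620 and tᵢ = 2h cos θ_c/V₁ = 0.0565 s.
At crossover x/V₁ = x/V₂ + tᵢ ⇒ x = tᵢ/(1/V₁ − 1/V₂) = 0.05645/(8.0064e-04 − 4.0584e-04) = 143.00 m.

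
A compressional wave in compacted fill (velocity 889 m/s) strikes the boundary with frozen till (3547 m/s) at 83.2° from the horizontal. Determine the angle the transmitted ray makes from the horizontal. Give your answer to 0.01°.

61.81°

Angle from the normal: 90° − 83.2° = 6.8°.
Snell's law: sin θ₂ = (V₂/V₁)·sin θ₁ = (3547/889)·sin 6.8° = 0.4724.
θ₂ = arcsin 0.4724 = 28.19° from the normal.
From the interface: 90° − 28.19° = 61.81°.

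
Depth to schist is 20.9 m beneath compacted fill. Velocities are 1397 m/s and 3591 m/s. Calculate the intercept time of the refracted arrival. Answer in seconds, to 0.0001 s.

tᵢ = 2h·√(V₂²−V₁²)/(V₁V₂).
√(V₂²−V₁²) = √(3591²−1397²) = 3308.1 m/s.
tᵢ = 2·20.9·3308.1/(1397·3591) = 0.02756 s.

0.0276 s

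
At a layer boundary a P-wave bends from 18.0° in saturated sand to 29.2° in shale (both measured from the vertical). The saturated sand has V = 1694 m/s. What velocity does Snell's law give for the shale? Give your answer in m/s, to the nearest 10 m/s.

2670 m/s

Snell's law: sin 18.0°/V₁ = sin 29.2°/V₂.
V₂ = V₁·sin 29.2°/sin 18.0° = 1694 × 1.5787 = 2674.40 m/s.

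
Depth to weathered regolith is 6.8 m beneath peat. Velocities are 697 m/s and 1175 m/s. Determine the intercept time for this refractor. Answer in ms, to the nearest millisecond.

16 ms

tᵢ = 2h·√(V₂²−V₁²)/(V₁V₂).
√(V₂²−V₁²) = √(1175²−697²) = 945.9 m/s.
tᵢ = 2·6.8·945.9/(697·1175) = 0.01571 s.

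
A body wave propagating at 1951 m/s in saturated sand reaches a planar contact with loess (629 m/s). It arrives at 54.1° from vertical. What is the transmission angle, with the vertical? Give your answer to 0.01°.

sin θ₁/V₁ = sin θ₂/V₂ ⇒ sin θ₂ = 629·sin 54.1°/1951 = 629·0.8100/1951 = 0.2612.
θ₂ = sin⁻¹(0.2612) = 15.14° (from vertical).

15.14°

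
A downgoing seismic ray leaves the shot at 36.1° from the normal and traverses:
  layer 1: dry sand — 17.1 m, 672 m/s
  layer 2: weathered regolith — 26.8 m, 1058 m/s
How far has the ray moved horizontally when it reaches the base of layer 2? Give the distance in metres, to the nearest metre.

79 m

p = sin θ₁/V₁ = sin 36.1°/672 = 8.7678e-04 s/m is conserved through the stack.
Layer 1: θ = 36.10°; offset = 17.1·tan 36.10° = 12.470 m.
Layer 2: sin θ = p·1058 = 0.9276 → θ = 68.07°; offset = 26.8·tan 68.07° = 66.563 m.
Σ offsets = 79.032 m.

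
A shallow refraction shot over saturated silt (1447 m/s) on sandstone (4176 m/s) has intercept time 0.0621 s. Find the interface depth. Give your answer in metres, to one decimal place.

47.9 m

h = tᵢ·V₁·V₂ / (2·√(V₂²−V₁²)).
√(V₂²−V₁²) = √(4176² − 1447²) = 3917.3 m/s.
h = 0.0621 s × 1447 × 4176 / (2 × 3917.3) = 47.90 m.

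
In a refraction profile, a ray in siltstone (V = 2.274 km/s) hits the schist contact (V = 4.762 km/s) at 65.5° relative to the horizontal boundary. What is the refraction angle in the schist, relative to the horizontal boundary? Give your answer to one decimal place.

Convert to the normal: θ₁ = 90° − 65.5° = 24.5°.
sin θ₁/V₁ = sin θ₂/V₂ ⇒ sin θ₂ = 4.762·sin 24.5°/2.274 = 4.762·0.4147/2.274 = 0.8684.
θ₂ = arcsin 0.8684 = 60.27° from the normal.
From the interface: 90° − 60.27° = 29.73°.

29.7°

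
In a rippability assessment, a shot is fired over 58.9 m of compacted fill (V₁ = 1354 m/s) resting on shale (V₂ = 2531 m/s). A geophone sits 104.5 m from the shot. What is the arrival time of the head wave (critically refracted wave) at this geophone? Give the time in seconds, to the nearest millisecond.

θ_c = arcsin(V₁/V₂) = arcsin(1354/2531) = 32.34°, cos θ_c = 0.8449.
Intercept time tᵢ = 2h cos θ_c / V₁ = 2·58.9·0.8449/1354 = 0.07351 s.
t = x/V₂ + tᵢ = 104.5/2531 + 0.07351 = 0.11479 s.

0.115 s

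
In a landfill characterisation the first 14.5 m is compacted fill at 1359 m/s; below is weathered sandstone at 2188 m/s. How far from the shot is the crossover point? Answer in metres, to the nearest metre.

θ_c = arcsin(1359/2188) = 38.40°, so cos θ_c = 0.7837 and tᵢ = 2h cos θ_c/V₁ = 0.0167 s.
At crossover x/V₁ = x/V₂ + tᵢ ⇒ x = tᵢ/(1/V₁ − 1/V₂) = 0.01672/(7.3584e-04 − 4.5704e-04) = 59.99 m.

60 m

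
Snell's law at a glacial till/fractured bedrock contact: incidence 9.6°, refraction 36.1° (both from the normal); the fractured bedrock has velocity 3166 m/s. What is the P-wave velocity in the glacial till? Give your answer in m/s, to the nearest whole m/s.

sin 9.6° = 0.1668; sin 36.1° = 0.5892.
V₁ = V₂·(sin θ₁/sin θ₂) = 3166·(0.1668/0.5892) = 896.12 m/s.

896 m/s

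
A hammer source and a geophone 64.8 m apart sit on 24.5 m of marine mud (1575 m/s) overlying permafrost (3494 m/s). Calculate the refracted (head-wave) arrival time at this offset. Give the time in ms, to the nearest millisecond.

θ_c = arcsin(V₁/V₂) = arcsin(1575/3494) = 26.79°, cos θ_c = 0.8926.
Intercept time tᵢ = 2h cos θ_c / V₁ = 2·24.5·0.8926/1575 = 0.02777 s.
t = x/V₂ + tᵢ = 64.8/3494 + 0.02777 = 0.04632 s.

46 ms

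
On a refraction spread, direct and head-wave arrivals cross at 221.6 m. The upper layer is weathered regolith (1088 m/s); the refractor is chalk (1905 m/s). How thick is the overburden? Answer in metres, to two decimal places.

57.89 m

h = (x_cross/2)·√((V₂−V₁)/(V₂+V₁)).
(V₂−V₁)/(V₂+V₁) = (1905−1088)/(1905+1088) = 0.2730; √ = 0.5225.
h = (221.6/2)·0.5225 = 57.89 m.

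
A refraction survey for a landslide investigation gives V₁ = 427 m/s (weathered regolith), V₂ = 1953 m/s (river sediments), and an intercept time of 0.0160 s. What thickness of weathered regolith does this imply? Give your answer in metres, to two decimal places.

θ_c = arcsin(427/1953) = 12.63°; cos θ_c = 0.9758.
tᵢ = 2h cos θ_c/V₁ ⇒ h = tᵢ·V₁/(2 cos θ_c) = 0.016·427/(2·0.9758) = 3.50 m.

3.50 m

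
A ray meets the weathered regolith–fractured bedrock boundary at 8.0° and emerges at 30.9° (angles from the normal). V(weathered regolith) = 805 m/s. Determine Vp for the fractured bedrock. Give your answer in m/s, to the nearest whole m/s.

2970 m/s

Snell's law: sin 8.0°/V₁ = sin 30.9°/V₂.
V₂ = V₁·sin 30.9°/sin 8.0° = 805 × 3.6899 = 2970.41 m/s.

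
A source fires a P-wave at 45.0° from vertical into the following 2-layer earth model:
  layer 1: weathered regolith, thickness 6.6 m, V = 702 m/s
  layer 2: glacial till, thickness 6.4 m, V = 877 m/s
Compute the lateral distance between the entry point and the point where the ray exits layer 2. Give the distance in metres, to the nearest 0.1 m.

18.7 m

p = sin θ₁/V₁ = sin 45.0°/702 = 1.0073e-03 s/m is conserved through the stack.
Layer 1: θ = 45.00°; offset = 6.6·tan 45.00° = 6.600 m.
Layer 2: sin θ = p·877 = 0.8834 → θ = 62.05°; offset = 6.4·tan 62.05° = 12.063 m.
Total horizontal offset = 18.663 m.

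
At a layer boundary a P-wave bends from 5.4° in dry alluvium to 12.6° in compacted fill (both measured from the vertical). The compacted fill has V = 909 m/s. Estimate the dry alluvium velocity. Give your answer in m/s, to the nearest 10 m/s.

Snell's law: sin 5.4°/V₁ = sin 12.6°/V₂.
V₁ = V₂·sin 5.4°/sin 12.6° = 909 × 0.4314 = 392.15 m/s.

390 m/s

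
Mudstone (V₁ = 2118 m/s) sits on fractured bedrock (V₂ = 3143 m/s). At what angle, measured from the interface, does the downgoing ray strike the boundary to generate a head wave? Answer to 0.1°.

47.6°

Critical incidence: sin θ_c = V₁/V₂ = 2118/3143 = 0.6739.
θ_c = arcsin 0.6739 = 42.37°.
Measured from the interface: 90° − 42.37° = 47.63°.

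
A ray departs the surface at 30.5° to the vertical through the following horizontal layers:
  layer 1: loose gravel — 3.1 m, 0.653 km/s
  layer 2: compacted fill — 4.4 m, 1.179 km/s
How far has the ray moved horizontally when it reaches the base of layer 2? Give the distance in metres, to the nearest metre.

p = sin θ₁/V₁ = sin 30.5°/0.653 = 7.7724e-01 s/km is conserved through the stack.
Layer 1: θ = 30.50°; offset = 3.1·tan 30.50° = 1.826 m.
Layer 2: sin θ = p·1.179 = 0.9164 → θ = 66.40°; offset = 4.4·tan 66.40° = 10.072 m.
Σ offsets = 11.898 m.

12 m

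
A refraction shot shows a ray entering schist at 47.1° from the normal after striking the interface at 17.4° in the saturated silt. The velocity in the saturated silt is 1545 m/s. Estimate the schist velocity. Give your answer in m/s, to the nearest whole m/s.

3785 m/s

sin 17.4° = 0.2990; sin 47.1° = 0.7325.
V₂ = V₁·(sin θ₂/sin θ₁) = 1545·(0.7325/0.2990) = 3784.70 m/s.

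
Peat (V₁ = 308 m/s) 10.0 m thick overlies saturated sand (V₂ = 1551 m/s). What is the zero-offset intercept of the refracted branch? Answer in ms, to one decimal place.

tᵢ = 2h·√(V₂²−V₁²)/(V₁V₂).
√(V₂²−V₁²) = √(1551²−308²) = 1520.1 m/s.
tᵢ = 2·10.0·1520.1/(308·1551) = 0.06364 s.

63.6 ms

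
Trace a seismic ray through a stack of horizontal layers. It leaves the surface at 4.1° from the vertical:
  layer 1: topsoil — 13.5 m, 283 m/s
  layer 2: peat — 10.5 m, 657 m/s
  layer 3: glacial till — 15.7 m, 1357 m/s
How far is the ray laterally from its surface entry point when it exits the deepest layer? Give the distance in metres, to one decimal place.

Ray parameter p = sin 4.1° / 283 m/s = 2.5264e-04 s/m.
Layer 1: θ = 4.10°; offset = 13.5·tan 4.10° = 0.968 m.
Layer 2: sin θ = p·657 = 0.1660 → θ = 9.55°; offset = 10.5·tan 9.55° = 1.767 m.
Layer 3: sin θ = p·1357 = 0.3428 → θ = 20.05°; offset = 15.7·tan 20.05° = 5.730 m.
Summing the layer offsets gives 8.465 m.

8.5 m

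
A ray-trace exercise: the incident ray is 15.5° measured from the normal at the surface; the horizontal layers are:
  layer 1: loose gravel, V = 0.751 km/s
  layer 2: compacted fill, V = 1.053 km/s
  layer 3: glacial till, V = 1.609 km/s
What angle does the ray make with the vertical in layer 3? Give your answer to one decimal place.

Ray parameter p = sin 15.5° / 0.751 = 3.5584e-01 s/km.
sin θ_3 = p·V_3 = 3.5584e-01 × 1.609 = 0.5726.
θ_3 = 34.93° from the vertical.

34.9°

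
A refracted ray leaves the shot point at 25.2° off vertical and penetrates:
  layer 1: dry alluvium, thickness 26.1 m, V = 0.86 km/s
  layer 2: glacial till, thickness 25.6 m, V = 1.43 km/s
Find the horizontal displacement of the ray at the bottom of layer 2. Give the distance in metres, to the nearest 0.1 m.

37.9 m

Ray parameter p = sin 25.2° / 0.86 km/s = 4.9509e-01 s/km.
Layer 1: θ = 25.20°; offset = 26.1·tan 25.20° = 12.282 m.
Layer 2: sin θ = p·1.43 = 0.7080 → θ = 45.07°; offset = 25.6·tan 45.07° = 25.663 m.
Summing the layer offsets gives 37.945 m.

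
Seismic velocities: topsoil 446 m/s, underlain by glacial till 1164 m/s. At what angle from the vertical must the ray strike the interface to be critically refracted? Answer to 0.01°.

At critical incidence the refracted ray runs along the interface (θ₂ = 90°), so sin θ_c = V₁/V₂.
θ_c = arcsin(446/1164) = arcsin 0.3832 = 22.53°.

22.53°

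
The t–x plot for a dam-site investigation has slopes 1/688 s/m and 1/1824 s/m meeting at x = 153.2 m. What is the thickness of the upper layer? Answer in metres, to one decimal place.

51.5 m

x_cross = 2h·√((V₂+V₁)/(V₂−V₁)) → h = x_cross / (2·√((V₂+V₁)/(V₂−V₁))).
√((V₂+V₁)/(V₂−V₁)) = √((1824+688)/(1824−688)) = 1.4870.
h = 153.2 / (2·1.4870) = 51.51 m.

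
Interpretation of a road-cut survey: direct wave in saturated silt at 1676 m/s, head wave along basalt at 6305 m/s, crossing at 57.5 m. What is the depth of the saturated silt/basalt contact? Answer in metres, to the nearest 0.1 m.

21.9 m

x_cross = 2h·√((V₂+V₁)/(V₂−V₁)) → h = x_cross / (2·√((V₂+V₁)/(V₂−V₁))).
√((V₂+V₁)/(V₂−V₁)) = √((6305+1676)/(6305−1676)) = 1.3131.
h = 57.5 / (2·1.3131) = 21.90 m.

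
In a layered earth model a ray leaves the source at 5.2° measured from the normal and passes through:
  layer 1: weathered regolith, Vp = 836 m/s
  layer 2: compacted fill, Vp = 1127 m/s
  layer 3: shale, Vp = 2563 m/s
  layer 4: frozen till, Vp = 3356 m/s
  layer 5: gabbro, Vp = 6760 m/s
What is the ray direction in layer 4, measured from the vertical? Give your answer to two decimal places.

Ray parameter p = sin 5.2° / 836 = 1.0841e-04 s/m.
sin θ_4 = p·V_4 = 1.0841e-04 × 3356 = 0.3638.
θ_4 = 21.34° from the vertical.

21.34°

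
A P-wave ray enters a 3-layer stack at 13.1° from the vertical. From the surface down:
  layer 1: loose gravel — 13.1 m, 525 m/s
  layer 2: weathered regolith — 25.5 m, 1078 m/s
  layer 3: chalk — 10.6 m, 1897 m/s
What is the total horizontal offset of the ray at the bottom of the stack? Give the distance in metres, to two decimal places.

31.58 m

Ray parameter p = sin 13.1° / 525 m/s = 4.3172e-04 s/m.
Layer 1: θ = 13.10°; offset = 13.1·tan 13.10° = 3.0485 m.
Layer 2: sin θ = p·1078 = 0.4654 → θ = 27.74°; offset = 25.5·tan 27.74° = 13.4080 m.
Layer 3: sin θ = p·1897 = 0.8190 → θ = 54.98°; offset = 10.6·tan 54.98° = 15.1280 m.
Summing the layer offsets gives 31.5844 m.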